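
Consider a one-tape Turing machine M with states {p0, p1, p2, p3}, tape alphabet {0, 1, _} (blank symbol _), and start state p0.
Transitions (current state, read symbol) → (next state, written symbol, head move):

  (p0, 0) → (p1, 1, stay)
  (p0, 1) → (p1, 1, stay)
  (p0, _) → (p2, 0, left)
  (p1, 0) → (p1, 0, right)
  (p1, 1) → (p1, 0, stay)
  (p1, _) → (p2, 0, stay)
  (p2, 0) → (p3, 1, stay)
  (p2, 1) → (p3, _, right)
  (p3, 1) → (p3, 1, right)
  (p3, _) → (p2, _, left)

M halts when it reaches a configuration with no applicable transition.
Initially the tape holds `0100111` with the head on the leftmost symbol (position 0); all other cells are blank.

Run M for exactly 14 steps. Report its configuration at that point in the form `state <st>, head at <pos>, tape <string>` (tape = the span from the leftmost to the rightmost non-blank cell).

p0 | [0]100111_   read 0 → write 1, move stay, go to p1
p1 | [1]100111_   read 1 → write 0, move stay, go to p1
p1 | [0]100111_   read 0 → write 0, move right, go to p1
p1 | 0[1]00111_   read 1 → write 0, move stay, go to p1
p1 | 0[0]00111_   read 0 → write 0, move right, go to p1
p1 | 00[0]0111_   read 0 → write 0, move right, go to p1
p1 | 000[0]111_   read 0 → write 0, move right, go to p1
p1 | 0000[1]11_   read 1 → write 0, move stay, go to p1
p1 | 0000[0]11_   read 0 → write 0, move right, go to p1
p1 | 00000[1]1_   read 1 → write 0, move stay, go to p1
p1 | 00000[0]1_   read 0 → write 0, move right, go to p1
p1 | 000000[1]_   read 1 → write 0, move stay, go to p1
p1 | 000000[0]_   read 0 → write 0, move right, go to p1
p1 | 0000000[_]   read _ → write 0, move stay, go to p2
p2 | 0000000[0]
After 14 steps: state p2, head at 7, tape 00000000.

state p2, head at 7, tape 00000000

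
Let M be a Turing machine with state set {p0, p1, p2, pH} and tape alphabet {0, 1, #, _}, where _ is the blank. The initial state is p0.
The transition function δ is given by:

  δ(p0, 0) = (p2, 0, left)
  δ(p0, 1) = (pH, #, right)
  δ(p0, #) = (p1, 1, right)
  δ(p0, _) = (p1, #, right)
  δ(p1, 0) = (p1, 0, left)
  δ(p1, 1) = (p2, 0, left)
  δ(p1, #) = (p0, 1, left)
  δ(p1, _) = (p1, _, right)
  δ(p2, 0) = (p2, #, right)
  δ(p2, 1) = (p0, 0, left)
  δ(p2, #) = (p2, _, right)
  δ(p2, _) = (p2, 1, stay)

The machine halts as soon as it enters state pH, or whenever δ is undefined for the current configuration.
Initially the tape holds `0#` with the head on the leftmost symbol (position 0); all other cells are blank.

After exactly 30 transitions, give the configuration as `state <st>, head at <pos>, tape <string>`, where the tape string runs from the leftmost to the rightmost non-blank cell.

state p2, head at 3, tape ####1

state=p0 head=0 tape=___[0]#__   (p0,0)→(p2,0,left)
state=p2 head=-1 tape=__[_]0#__   (p2,_)→(p2,1,stay)
state=p2 head=-1 tape=__[1]0#__   (p2,1)→(p0,0,left)
state=p0 head=-2 tape=_[_]00#__   (p0,_)→(p1,#,right)
state=p1 head=-1 tape=_#[0]0#__   (p1,0)→(p1,0,left)
state=p1 head=-2 tape=_[#]00#__   (p1,#)→(p0,1,left)
state=p0 head=-3 tape=[_]100#__   (p0,_)→(p1,#,right)
state=p1 head=-2 tape=#[1]00#__   (p1,1)→(p2,0,left)
state=p2 head=-3 tape=[#]000#__   (p2,#)→(p2,_,right)
state=p2 head=-2 tape=_[0]00#__   (p2,0)→(p2,#,right)
state=p2 head=-1 tape=_#[0]0#__   (p2,0)→(p2,#,right)
state=p2 head=0 tape=_##[0]#__   (p2,0)→(p2,#,right)
state=p2 head=1 tape=_###[#]__   (p2,#)→(p2,_,right)
state=p2 head=2 tape=_###_[_]_   (p2,_)→(p2,1,stay)
state=p2 head=2 tape=_###_[1]_   (p2,1)→(p0,0,left)
state=p0 head=1 tape=_###[_]0_   (p0,_)→(p1,#,right)
state=p1 head=2 tape=_####[0]_   (p1,0)→(p1,0,left)
state=p1 head=1 tape=_###[#]0_   (p1,#)→(p0,1,left)
state=p0 head=0 tape=_##[#]10_   (p0,#)→(p1,1,right)
state=p1 head=1 tape=_##1[1]0_   (p1,1)→(p2,0,left)
state=p2 head=0 tape=_##[1]00_   (p2,1)→(p0,0,left)
state=p0 head=-1 tape=_#[#]000_   (p0,#)→(p1,1,right)
state=p1 head=0 tape=_#1[0]00_   (p1,0)→(p1,0,left)
state=p1 head=-1 tape=_#[1]000_   (p1,1)→(p2,0,left)
state=p2 head=-2 tape=_[#]0000_   (p2,#)→(p2,_,right)
state=p2 head=-1 tape=__[0]000_   (p2,0)→(p2,#,right)
state=p2 head=0 tape=__#[0]00_   (p2,0)→(p2,#,right)
state=p2 head=1 tape=__##[0]0_   (p2,0)→(p2,#,right)
state=p2 head=2 tape=__###[0]_   (p2,0)→(p2,#,right)
state=p2 head=3 tape=__####[_]   (p2,_)→(p2,1,stay)
state=p2 head=3 tape=__####[1]
After 30 steps: state p2, head at 3, tape ####1.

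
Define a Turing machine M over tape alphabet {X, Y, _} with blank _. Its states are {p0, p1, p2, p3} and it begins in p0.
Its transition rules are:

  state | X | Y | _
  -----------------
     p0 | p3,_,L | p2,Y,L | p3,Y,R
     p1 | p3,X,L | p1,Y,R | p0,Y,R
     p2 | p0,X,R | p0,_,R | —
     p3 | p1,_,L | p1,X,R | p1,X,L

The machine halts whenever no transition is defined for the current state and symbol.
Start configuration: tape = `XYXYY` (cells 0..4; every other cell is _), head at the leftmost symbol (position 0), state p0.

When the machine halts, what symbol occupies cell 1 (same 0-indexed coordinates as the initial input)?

state=p0 head=0 tape=__[X]YXYY   (p0,X)→(p3,_,L)
state=p3 head=-1 tape=_[_]_YXYY   (p3,_)→(p1,X,L)
state=p1 head=-2 tape=[_]X_YXYY   (p1,_)→(p0,Y,R)
state=p0 head=-1 tape=Y[X]_YXYY   (p0,X)→(p3,_,L)
state=p3 head=-2 tape=[Y]__YXYY   (p3,Y)→(p1,X,R)
state=p1 head=-1 tape=X[_]_YXYY   (p1,_)→(p0,Y,R)
state=p0 head=0 tape=XY[_]YXYY   (p0,_)→(p3,Y,R)
state=p3 head=1 tape=XYY[Y]XYY   (p3,Y)→(p1,X,R)
state=p1 head=2 tape=XYYX[X]YY   (p1,X)→(p3,X,L)
state=p3 head=1 tape=XYY[X]XYY   (p3,X)→(p1,_,L)
state=p1 head=0 tape=XY[Y]_XYY   (p1,Y)→(p1,Y,R)
state=p1 head=1 tape=XYY[_]XYY   (p1,_)→(p0,Y,R)
state=p0 head=2 tape=XYYY[X]YY   (p0,X)→(p3,_,L)
state=p3 head=1 tape=XYY[Y]_YY   (p3,Y)→(p1,X,R)
state=p1 head=2 tape=XYYX[_]YY   (p1,_)→(p0,Y,R)
state=p0 head=3 tape=XYYXY[Y]Y   (p0,Y)→(p2,Y,L)
state=p2 head=2 tape=XYYX[Y]YY   (p2,Y)→(p0,_,R)
state=p0 head=3 tape=XYYX_[Y]Y   (p0,Y)→(p2,Y,L)
state=p2 head=2 tape=XYYX[_]YY
Cell 1 holds X when M halts.

X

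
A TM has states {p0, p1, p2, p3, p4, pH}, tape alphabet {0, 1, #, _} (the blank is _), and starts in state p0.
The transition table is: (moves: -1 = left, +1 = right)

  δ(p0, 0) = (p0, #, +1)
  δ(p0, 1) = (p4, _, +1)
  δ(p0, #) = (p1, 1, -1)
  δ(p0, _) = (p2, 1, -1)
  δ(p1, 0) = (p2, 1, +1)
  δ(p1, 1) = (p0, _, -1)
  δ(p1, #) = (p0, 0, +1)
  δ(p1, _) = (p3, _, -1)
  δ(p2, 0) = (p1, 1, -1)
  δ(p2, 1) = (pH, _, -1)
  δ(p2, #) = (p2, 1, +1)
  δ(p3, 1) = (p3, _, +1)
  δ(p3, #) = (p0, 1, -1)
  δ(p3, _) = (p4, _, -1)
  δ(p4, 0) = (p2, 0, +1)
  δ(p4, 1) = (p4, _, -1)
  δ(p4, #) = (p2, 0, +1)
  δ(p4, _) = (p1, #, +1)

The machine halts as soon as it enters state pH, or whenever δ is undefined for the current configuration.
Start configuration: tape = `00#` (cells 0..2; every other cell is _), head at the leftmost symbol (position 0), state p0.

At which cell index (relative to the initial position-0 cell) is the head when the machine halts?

state=p0 head=0 tape=__[0]0#__   (p0,0)→(p0,#,+1)
state=p0 head=1 tape=__#[0]#__   (p0,0)→(p0,#,+1)
state=p0 head=2 tape=__##[#]__   (p0,#)→(p1,1,-1)
state=p1 head=1 tape=__#[#]1__   (p1,#)→(p0,0,+1)
state=p0 head=2 tape=__#0[1]__   (p0,1)→(p4,_,+1)
state=p4 head=3 tape=__#0_[_]_   (p4,_)→(p1,#,+1)
state=p1 head=4 tape=__#0_#[_]   (p1,_)→(p3,_,-1)
state=p3 head=3 tape=__#0_[#]_   (p3,#)→(p0,1,-1)
state=p0 head=2 tape=__#0[_]1_   (p0,_)→(p2,1,-1)
state=p2 head=1 tape=__#[0]11_   (p2,0)→(p1,1,-1)
state=p1 head=0 tape=__[#]111_   (p1,#)→(p0,0,+1)
state=p0 head=1 tape=__0[1]11_   (p0,1)→(p4,_,+1)
state=p4 head=2 tape=__0_[1]1_   (p4,1)→(p4,_,-1)
state=p4 head=1 tape=__0[_]_1_   (p4,_)→(p1,#,+1)
state=p1 head=2 tape=__0#[_]1_   (p1,_)→(p3,_,-1)
state=p3 head=1 tape=__0[#]_1_   (p3,#)→(p0,1,-1)
state=p0 head=0 tape=__[0]1_1_   (p0,0)→(p0,#,+1)
state=p0 head=1 tape=__#[1]_1_   (p0,1)→(p4,_,+1)
state=p4 head=2 tape=__#_[_]1_   (p4,_)→(p1,#,+1)
state=p1 head=3 tape=__#_#[1]_   (p1,1)→(p0,_,-1)
state=p0 head=2 tape=__#_[#]__   (p0,#)→(p1,1,-1)
state=p1 head=1 tape=__#[_]1__   (p1,_)→(p3,_,-1)
state=p3 head=0 tape=__[#]_1__   (p3,#)→(p0,1,-1)
state=p0 head=-1 tape=_[_]1_1__   (p0,_)→(p2,1,-1)
state=p2 head=-2 tape=[_]11_1__
At halt the head is at cell -2.

-2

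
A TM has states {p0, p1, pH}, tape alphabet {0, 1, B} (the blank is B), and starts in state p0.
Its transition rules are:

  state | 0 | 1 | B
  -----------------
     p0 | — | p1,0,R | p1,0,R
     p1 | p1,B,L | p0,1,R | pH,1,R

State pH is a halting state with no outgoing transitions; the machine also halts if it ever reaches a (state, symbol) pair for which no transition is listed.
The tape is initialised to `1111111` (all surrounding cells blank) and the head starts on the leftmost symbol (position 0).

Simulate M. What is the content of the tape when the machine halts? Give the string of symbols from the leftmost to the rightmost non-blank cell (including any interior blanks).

01010101

state=p0 head=0 tape=[1]111111BB   (p0,1)→(p1,0,R)
state=p1 head=1 tape=0[1]11111BB   (p1,1)→(p0,1,R)
state=p0 head=2 tape=01[1]1111BB   (p0,1)→(p1,0,R)
state=p1 head=3 tape=010[1]111BB   (p1,1)→(p0,1,R)
state=p0 head=4 tape=0101[1]11BB   (p0,1)→(p1,0,R)
state=p1 head=5 tape=01010[1]1BB   (p1,1)→(p0,1,R)
state=p0 head=6 tape=010101[1]BB   (p0,1)→(p1,0,R)
state=p1 head=7 tape=0101010[B]B   (p1,B)→(pH,1,R)
state=pH head=8 tape=01010101[B]
The non-blank tape span at halt is 01010101.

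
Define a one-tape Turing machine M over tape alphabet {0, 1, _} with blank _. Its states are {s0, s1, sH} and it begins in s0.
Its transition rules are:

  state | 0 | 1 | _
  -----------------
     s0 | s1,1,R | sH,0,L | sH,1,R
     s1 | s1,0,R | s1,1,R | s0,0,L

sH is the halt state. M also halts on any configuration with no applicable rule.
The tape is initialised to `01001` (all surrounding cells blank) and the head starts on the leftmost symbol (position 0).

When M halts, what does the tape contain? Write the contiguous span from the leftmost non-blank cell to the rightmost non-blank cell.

state=s0 head=0 tape=[0]1001_   (s0,0)→(s1,1,R)
state=s1 head=1 tape=1[1]001_   (s1,1)→(s1,1,R)
state=s1 head=2 tape=11[0]01_   (s1,0)→(s1,0,R)
state=s1 head=3 tape=110[0]1_   (s1,0)→(s1,0,R)
state=s1 head=4 tape=1100[1]_   (s1,1)→(s1,1,R)
state=s1 head=5 tape=11001[_]   (s1,_)→(s0,0,L)
state=s0 head=4 tape=1100[1]0   (s0,1)→(sH,0,L)
state=sH head=3 tape=110[0]00
The non-blank tape span at halt is 110000.

110000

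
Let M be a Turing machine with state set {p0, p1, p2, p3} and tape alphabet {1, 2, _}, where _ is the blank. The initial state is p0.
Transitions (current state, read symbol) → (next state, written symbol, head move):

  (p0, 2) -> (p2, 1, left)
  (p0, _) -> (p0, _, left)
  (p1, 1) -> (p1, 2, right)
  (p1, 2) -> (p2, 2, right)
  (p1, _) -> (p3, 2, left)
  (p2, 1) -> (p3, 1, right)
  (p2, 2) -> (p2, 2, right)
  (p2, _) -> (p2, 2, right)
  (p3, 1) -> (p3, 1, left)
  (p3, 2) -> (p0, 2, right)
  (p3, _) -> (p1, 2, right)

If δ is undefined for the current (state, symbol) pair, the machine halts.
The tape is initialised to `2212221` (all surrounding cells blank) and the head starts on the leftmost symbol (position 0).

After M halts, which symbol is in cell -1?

2

p0 | _[2]212221   read 2 → write 1, move left, go to p2
p2 | [_]1212221   read _ → write 2, move right, go to p2
p2 | 2[1]212221   read 1 → write 1, move right, go to p3
p3 | 21[2]12221   read 2 → write 2, move right, go to p0
p0 | 212[1]2221
Cell -1 holds 2 when M halts.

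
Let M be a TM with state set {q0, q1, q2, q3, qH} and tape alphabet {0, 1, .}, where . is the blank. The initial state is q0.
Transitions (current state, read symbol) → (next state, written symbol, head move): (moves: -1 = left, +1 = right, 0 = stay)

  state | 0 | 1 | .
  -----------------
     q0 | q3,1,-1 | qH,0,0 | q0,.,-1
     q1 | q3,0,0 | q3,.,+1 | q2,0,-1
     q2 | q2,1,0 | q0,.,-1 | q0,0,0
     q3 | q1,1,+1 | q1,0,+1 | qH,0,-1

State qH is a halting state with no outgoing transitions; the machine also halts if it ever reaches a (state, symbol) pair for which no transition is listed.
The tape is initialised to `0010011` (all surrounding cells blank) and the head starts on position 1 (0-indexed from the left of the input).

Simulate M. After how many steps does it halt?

15

q0 | 0[0]10011.   read 0 → write 1, move -1, go to q3
q3 | [0]110011.   read 0 → write 1, move +1, go to q1
q1 | 1[1]10011.   read 1 → write ., move +1, go to q3
q3 | 1.[1]0011.   read 1 → write 0, move +1, go to q1
q1 | 1.0[0]011.   read 0 → write 0, move 0, go to q3
q3 | 1.0[0]011.   read 0 → write 1, move +1, go to q1
q1 | 1.01[0]11.   read 0 → write 0, move 0, go to q3
q3 | 1.01[0]11.   read 0 → write 1, move +1, go to q1
q1 | 1.011[1]1.   read 1 → write ., move +1, go to q3
q3 | 1.011.[1].   read 1 → write 0, move +1, go to q1
q1 | 1.011.0[.]   read . → write 0, move -1, go to q2
q2 | 1.011.[0]0   read 0 → write 1, move 0, go to q2
q2 | 1.011.[1]0   read 1 → write ., move -1, go to q0
q0 | 1.011[.].0   read . → write ., move -1, go to q0
q0 | 1.01[1]..0   read 1 → write 0, move 0, go to qH
qH | 1.01[0]..0
M halts after 15 transitions.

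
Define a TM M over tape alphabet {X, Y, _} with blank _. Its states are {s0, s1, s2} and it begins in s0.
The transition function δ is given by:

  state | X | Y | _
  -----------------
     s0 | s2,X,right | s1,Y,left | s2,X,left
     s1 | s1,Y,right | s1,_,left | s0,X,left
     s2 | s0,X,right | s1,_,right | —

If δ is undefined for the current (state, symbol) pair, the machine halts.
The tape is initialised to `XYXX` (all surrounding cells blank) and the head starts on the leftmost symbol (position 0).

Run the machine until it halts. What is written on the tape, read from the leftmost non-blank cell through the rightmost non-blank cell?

state=s0 head=0 tape=___[X]YXX__   (s0,X)→(s2,X,right)
state=s2 head=1 tape=___X[Y]XX__   (s2,Y)→(s1,_,right)
state=s1 head=2 tape=___X_[X]X__   (s1,X)→(s1,Y,right)
state=s1 head=3 tape=___X_Y[X]__   (s1,X)→(s1,Y,right)
state=s1 head=4 tape=___X_YY[_]_   (s1,_)→(s0,X,left)
state=s0 head=3 tape=___X_Y[Y]X_   (s0,Y)→(s1,Y,left)
state=s1 head=2 tape=___X_[Y]YX_   (s1,Y)→(s1,_,left)
state=s1 head=1 tape=___X[_]_YX_   (s1,_)→(s0,X,left)
state=s0 head=0 tape=___[X]X_YX_   (s0,X)→(s2,X,right)
state=s2 head=1 tape=___X[X]_YX_   (s2,X)→(s0,X,right)
state=s0 head=2 tape=___XX[_]YX_   (s0,_)→(s2,X,left)
state=s2 head=1 tape=___X[X]XYX_   (s2,X)→(s0,X,right)
state=s0 head=2 tape=___XX[X]YX_   (s0,X)→(s2,X,right)
state=s2 head=3 tape=___XXX[Y]X_   (s2,Y)→(s1,_,right)
state=s1 head=4 tape=___XXX_[X]_   (s1,X)→(s1,Y,right)
state=s1 head=5 tape=___XXX_Y[_]   (s1,_)→(s0,X,left)
state=s0 head=4 tape=___XXX_[Y]X   (s0,Y)→(s1,Y,left)
state=s1 head=3 tape=___XXX[_]YX   (s1,_)→(s0,X,left)
state=s0 head=2 tape=___XX[X]XYX   (s0,X)→(s2,X,right)
state=s2 head=3 tape=___XXX[X]YX   (s2,X)→(s0,X,right)
state=s0 head=4 tape=___XXXX[Y]X   (s0,Y)→(s1,Y,left)
state=s1 head=3 tape=___XXX[X]YX   (s1,X)→(s1,Y,right)
state=s1 head=4 tape=___XXXY[Y]X   (s1,Y)→(s1,_,left)
state=s1 head=3 tape=___XXX[Y]_X   (s1,Y)→(s1,_,left)
state=s1 head=2 tape=___XX[X]__X   (s1,X)→(s1,Y,right)
state=s1 head=3 tape=___XXY[_]_X   (s1,_)→(s0,X,left)
state=s0 head=2 tape=___XX[Y]X_X   (s0,Y)→(s1,Y,left)
state=s1 head=1 tape=___X[X]YX_X   (s1,X)→(s1,Y,right)
state=s1 head=2 tape=___XY[Y]X_X   (s1,Y)→(s1,_,left)
state=s1 head=1 tape=___X[Y]_X_X   (s1,Y)→(s1,_,left)
state=s1 head=0 tape=___[X]__X_X   (s1,X)→(s1,Y,right)
state=s1 head=1 tape=___Y[_]_X_X   (s1,_)→(s0,X,left)
state=s0 head=0 tape=___[Y]X_X_X   (s0,Y)→(s1,Y,left)
state=s1 head=-1 tape=__[_]YX_X_X   (s1,_)→(s0,X,left)
state=s0 head=-2 tape=_[_]XYX_X_X   (s0,_)→(s2,X,left)
state=s2 head=-3 tape=[_]XXYX_X_X
The non-blank tape span at halt is XXYX_X_X.

XXYX_X_X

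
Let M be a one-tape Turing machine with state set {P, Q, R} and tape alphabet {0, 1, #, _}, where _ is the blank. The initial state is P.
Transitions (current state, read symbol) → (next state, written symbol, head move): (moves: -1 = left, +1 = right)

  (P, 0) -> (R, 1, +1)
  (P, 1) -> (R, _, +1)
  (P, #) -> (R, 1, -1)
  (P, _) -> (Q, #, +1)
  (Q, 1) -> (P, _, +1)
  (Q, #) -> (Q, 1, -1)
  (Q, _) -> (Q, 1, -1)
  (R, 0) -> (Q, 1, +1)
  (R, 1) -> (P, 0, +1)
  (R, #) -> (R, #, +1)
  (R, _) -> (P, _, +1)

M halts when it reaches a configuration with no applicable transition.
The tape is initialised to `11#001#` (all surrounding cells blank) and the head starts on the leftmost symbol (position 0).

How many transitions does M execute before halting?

30

state=P head=0 tape=[1]1#001#______   (P,1)→(R,_,+1)
state=R head=1 tape=_[1]#001#______   (R,1)→(P,0,+1)
state=P head=2 tape=_0[#]001#______   (P,#)→(R,1,-1)
state=R head=1 tape=_[0]1001#______   (R,0)→(Q,1,+1)
state=Q head=2 tape=_1[1]001#______   (Q,1)→(P,_,+1)
state=P head=3 tape=_1_[0]01#______   (P,0)→(R,1,+1)
state=R head=4 tape=_1_1[0]1#______   (R,0)→(Q,1,+1)
state=Q head=5 tape=_1_11[1]#______   (Q,1)→(P,_,+1)
state=P head=6 tape=_1_11_[#]______   (P,#)→(R,1,-1)
state=R head=5 tape=_1_11[_]1______   (R,_)→(P,_,+1)
state=P head=6 tape=_1_11_[1]______   (P,1)→(R,_,+1)
state=R head=7 tape=_1_11__[_]_____   (R,_)→(P,_,+1)
state=P head=8 tape=_1_11___[_]____   (P,_)→(Q,#,+1)
state=Q head=9 tape=_1_11___#[_]___   (Q,_)→(Q,1,-1)
state=Q head=8 tape=_1_11___[#]1___   (Q,#)→(Q,1,-1)
state=Q head=7 tape=_1_11__[_]11___   (Q,_)→(Q,1,-1)
state=Q head=6 tape=_1_11_[_]111___   (Q,_)→(Q,1,-1)
state=Q head=5 tape=_1_11[_]1111___   (Q,_)→(Q,1,-1)
state=Q head=4 tape=_1_1[1]11111___   (Q,1)→(P,_,+1)
state=P head=5 tape=_1_1_[1]1111___   (P,1)→(R,_,+1)
state=R head=6 tape=_1_1__[1]111___   (R,1)→(P,0,+1)
state=P head=7 tape=_1_1__0[1]11___   (P,1)→(R,_,+1)
state=R head=8 tape=_1_1__0_[1]1___   (R,1)→(P,0,+1)
state=P head=9 tape=_1_1__0_0[1]___   (P,1)→(R,_,+1)
state=R head=10 tape=_1_1__0_0_[_]__   (R,_)→(P,_,+1)
state=P head=11 tape=_1_1__0_0__[_]_   (P,_)→(Q,#,+1)
state=Q head=12 tape=_1_1__0_0__#[_]   (Q,_)→(Q,1,-1)
state=Q head=11 tape=_1_1__0_0__[#]1   (Q,#)→(Q,1,-1)
state=Q head=10 tape=_1_1__0_0_[_]11   (Q,_)→(Q,1,-1)
state=Q head=9 tape=_1_1__0_0[_]111   (Q,_)→(Q,1,-1)
state=Q head=8 tape=_1_1__0_[0]1111
M halts after 30 transitions.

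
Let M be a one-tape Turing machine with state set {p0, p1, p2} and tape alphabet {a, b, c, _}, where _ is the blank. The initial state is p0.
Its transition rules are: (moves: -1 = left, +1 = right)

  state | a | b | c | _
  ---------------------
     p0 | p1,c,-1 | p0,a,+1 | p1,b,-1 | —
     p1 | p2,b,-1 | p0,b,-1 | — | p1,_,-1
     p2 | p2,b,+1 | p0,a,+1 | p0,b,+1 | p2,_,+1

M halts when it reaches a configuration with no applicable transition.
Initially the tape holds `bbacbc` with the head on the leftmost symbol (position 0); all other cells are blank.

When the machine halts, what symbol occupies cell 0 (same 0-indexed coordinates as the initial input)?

state=p0 head=0 tape=[b]bacbc_   (p0,b)→(p0,a,+1)
state=p0 head=1 tape=a[b]acbc_   (p0,b)→(p0,a,+1)
state=p0 head=2 tape=aa[a]cbc_   (p0,a)→(p1,c,-1)
state=p1 head=1 tape=a[a]ccbc_   (p1,a)→(p2,b,-1)
state=p2 head=0 tape=[a]bccbc_   (p2,a)→(p2,b,+1)
state=p2 head=1 tape=b[b]ccbc_   (p2,b)→(p0,a,+1)
state=p0 head=2 tape=ba[c]cbc_   (p0,c)→(p1,b,-1)
state=p1 head=1 tape=b[a]bcbc_   (p1,a)→(p2,b,-1)
state=p2 head=0 tape=[b]bbcbc_   (p2,b)→(p0,a,+1)
state=p0 head=1 tape=a[b]bcbc_   (p0,b)→(p0,a,+1)
state=p0 head=2 tape=aa[b]cbc_   (p0,b)→(p0,a,+1)
state=p0 head=3 tape=aaa[c]bc_   (p0,c)→(p1,b,-1)
state=p1 head=2 tape=aa[a]bbc_   (p1,a)→(p2,b,-1)
state=p2 head=1 tape=a[a]bbbc_   (p2,a)→(p2,b,+1)
state=p2 head=2 tape=ab[b]bbc_   (p2,b)→(p0,a,+1)
state=p0 head=3 tape=aba[b]bc_   (p0,b)→(p0,a,+1)
state=p0 head=4 tape=abaa[b]c_   (p0,b)→(p0,a,+1)
state=p0 head=5 tape=abaaa[c]_   (p0,c)→(p1,b,-1)
state=p1 head=4 tape=abaa[a]b_   (p1,a)→(p2,b,-1)
state=p2 head=3 tape=aba[a]bb_   (p2,a)→(p2,b,+1)
state=p2 head=4 tape=abab[b]b_   (p2,b)→(p0,a,+1)
state=p0 head=5 tape=ababa[b]_   (p0,b)→(p0,a,+1)
state=p0 head=6 tape=ababaa[_]
Cell 0 holds a when M halts.

a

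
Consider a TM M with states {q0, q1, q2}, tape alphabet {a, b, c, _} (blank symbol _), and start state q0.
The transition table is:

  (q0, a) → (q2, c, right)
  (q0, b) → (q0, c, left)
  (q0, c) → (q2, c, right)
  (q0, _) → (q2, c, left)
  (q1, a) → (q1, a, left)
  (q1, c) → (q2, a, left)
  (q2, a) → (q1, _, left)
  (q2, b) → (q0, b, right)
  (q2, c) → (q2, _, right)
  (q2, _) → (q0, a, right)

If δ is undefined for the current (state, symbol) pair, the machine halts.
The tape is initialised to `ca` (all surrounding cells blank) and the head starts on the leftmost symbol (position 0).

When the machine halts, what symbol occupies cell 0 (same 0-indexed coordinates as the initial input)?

state=q0 head=0 tape=__[c]a_   (q0,c)→(q2,c,right)
state=q2 head=1 tape=__c[a]_   (q2,a)→(q1,_,left)
state=q1 head=0 tape=__[c]__   (q1,c)→(q2,a,left)
state=q2 head=-1 tape=_[_]a__   (q2,_)→(q0,a,right)
state=q0 head=0 tape=_a[a]__   (q0,a)→(q2,c,right)
state=q2 head=1 tape=_ac[_]_   (q2,_)→(q0,a,right)
state=q0 head=2 tape=_aca[_]   (q0,_)→(q2,c,left)
state=q2 head=1 tape=_ac[a]c   (q2,a)→(q1,_,left)
state=q1 head=0 tape=_a[c]_c   (q1,c)→(q2,a,left)
state=q2 head=-1 tape=_[a]a_c   (q2,a)→(q1,_,left)
state=q1 head=-2 tape=[_]_a_c
Cell 0 holds a when M halts.

a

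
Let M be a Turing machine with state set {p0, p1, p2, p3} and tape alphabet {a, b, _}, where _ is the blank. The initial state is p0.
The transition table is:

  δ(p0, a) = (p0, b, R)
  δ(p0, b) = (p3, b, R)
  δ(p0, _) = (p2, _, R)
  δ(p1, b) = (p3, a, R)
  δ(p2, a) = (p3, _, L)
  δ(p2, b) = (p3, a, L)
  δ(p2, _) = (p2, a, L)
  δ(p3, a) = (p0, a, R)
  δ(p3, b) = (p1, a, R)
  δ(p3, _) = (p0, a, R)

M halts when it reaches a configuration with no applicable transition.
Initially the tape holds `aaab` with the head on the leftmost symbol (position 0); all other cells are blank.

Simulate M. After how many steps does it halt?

state=p0 head=0 tape=[a]aab___   (p0,a)→(p0,b,R)
state=p0 head=1 tape=b[a]ab___   (p0,a)→(p0,b,R)
state=p0 head=2 tape=bb[a]b___   (p0,a)→(p0,b,R)
state=p0 head=3 tape=bbb[b]___   (p0,b)→(p3,b,R)
state=p3 head=4 tape=bbbb[_]__   (p3,_)→(p0,a,R)
state=p0 head=5 tape=bbbba[_]_   (p0,_)→(p2,_,R)
state=p2 head=6 tape=bbbba_[_]   (p2,_)→(p2,a,L)
state=p2 head=5 tape=bbbba[_]a   (p2,_)→(p2,a,L)
state=p2 head=4 tape=bbbb[a]aa   (p2,a)→(p3,_,L)
state=p3 head=3 tape=bbb[b]_aa   (p3,b)→(p1,a,R)
state=p1 head=4 tape=bbba[_]aa
M halts after 10 transitions.

10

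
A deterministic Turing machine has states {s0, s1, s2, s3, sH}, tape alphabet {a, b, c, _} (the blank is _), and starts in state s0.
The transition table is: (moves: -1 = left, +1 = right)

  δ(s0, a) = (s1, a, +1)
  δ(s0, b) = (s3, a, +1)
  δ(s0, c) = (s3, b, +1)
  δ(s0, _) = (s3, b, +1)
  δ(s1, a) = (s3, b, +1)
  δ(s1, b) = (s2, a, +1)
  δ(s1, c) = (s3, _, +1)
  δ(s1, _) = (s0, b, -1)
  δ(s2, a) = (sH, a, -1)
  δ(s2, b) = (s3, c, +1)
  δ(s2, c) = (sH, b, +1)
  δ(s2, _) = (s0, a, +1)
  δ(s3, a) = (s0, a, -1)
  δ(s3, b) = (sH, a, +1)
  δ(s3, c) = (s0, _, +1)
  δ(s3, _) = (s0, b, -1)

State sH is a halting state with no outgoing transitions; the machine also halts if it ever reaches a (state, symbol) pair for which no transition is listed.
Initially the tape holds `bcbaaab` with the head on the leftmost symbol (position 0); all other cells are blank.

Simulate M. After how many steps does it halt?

state=s0 head=0 tape=[b]cbaaab_   (s0,b)→(s3,a,+1)
state=s3 head=1 tape=a[c]baaab_   (s3,c)→(s0,_,+1)
state=s0 head=2 tape=a_[b]aaab_   (s0,b)→(s3,a,+1)
state=s3 head=3 tape=a_a[a]aab_   (s3,a)→(s0,a,-1)
state=s0 head=2 tape=a_[a]aaab_   (s0,a)→(s1,a,+1)
state=s1 head=3 tape=a_a[a]aab_   (s1,a)→(s3,b,+1)
state=s3 head=4 tape=a_ab[a]ab_   (s3,a)→(s0,a,-1)
state=s0 head=3 tape=a_a[b]aab_   (s0,b)→(s3,a,+1)
state=s3 head=4 tape=a_aa[a]ab_   (s3,a)→(s0,a,-1)
state=s0 head=3 tape=a_a[a]aab_   (s0,a)→(s1,a,+1)
state=s1 head=4 tape=a_aa[a]ab_   (s1,a)→(s3,b,+1)
state=s3 head=5 tape=a_aab[a]b_   (s3,a)→(s0,a,-1)
state=s0 head=4 tape=a_aa[b]ab_   (s0,b)→(s3,a,+1)
state=s3 head=5 tape=a_aaa[a]b_   (s3,a)→(s0,a,-1)
state=s0 head=4 tape=a_aa[a]ab_   (s0,a)→(s1,a,+1)
state=s1 head=5 tape=a_aaa[a]b_   (s1,a)→(s3,b,+1)
state=s3 head=6 tape=a_aaab[b]_   (s3,b)→(sH,a,+1)
state=sH head=7 tape=a_aaaba[_]
M halts after 17 transitions.

17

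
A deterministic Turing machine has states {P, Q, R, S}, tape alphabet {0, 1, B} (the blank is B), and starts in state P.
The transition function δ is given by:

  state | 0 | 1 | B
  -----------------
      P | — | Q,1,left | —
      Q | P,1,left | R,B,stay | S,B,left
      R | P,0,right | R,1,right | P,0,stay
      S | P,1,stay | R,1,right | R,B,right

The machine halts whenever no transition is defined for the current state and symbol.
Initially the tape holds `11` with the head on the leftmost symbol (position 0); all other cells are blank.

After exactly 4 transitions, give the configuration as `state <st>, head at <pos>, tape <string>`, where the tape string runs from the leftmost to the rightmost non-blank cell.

state P, head at -1, tape 011

state=P head=0 tape=BB[1]1   (P,1)→(Q,1,left)
state=Q head=-1 tape=B[B]11   (Q,B)→(S,B,left)
state=S head=-2 tape=[B]B11   (S,B)→(R,B,right)
state=R head=-1 tape=B[B]11   (R,B)→(P,0,stay)
state=P head=-1 tape=B[0]11
After 4 steps: state P, head at -1, tape 011.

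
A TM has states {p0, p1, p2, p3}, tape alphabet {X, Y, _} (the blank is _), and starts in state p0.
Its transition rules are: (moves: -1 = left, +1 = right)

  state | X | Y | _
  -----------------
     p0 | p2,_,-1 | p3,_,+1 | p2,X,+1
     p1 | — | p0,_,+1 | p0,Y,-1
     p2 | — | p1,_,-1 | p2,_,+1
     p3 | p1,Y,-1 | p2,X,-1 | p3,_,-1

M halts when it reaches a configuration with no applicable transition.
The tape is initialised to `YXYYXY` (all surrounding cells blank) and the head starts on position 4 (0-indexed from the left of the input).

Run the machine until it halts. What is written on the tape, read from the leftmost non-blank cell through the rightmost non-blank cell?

YXX

state=p0 head=4 tape=YXYY[X]Y   (p0,X)→(p2,_,-1)
state=p2 head=3 tape=YXY[Y]_Y   (p2,Y)→(p1,_,-1)
state=p1 head=2 tape=YX[Y]__Y   (p1,Y)→(p0,_,+1)
state=p0 head=3 tape=YX_[_]_Y   (p0,_)→(p2,X,+1)
state=p2 head=4 tape=YX_X[_]Y   (p2,_)→(p2,_,+1)
state=p2 head=5 tape=YX_X_[Y]   (p2,Y)→(p1,_,-1)
state=p1 head=4 tape=YX_X[_]_   (p1,_)→(p0,Y,-1)
state=p0 head=3 tape=YX_[X]Y_   (p0,X)→(p2,_,-1)
state=p2 head=2 tape=YX[_]_Y_   (p2,_)→(p2,_,+1)
state=p2 head=3 tape=YX_[_]Y_   (p2,_)→(p2,_,+1)
state=p2 head=4 tape=YX__[Y]_   (p2,Y)→(p1,_,-1)
state=p1 head=3 tape=YX_[_]__   (p1,_)→(p0,Y,-1)
state=p0 head=2 tape=YX[_]Y__   (p0,_)→(p2,X,+1)
state=p2 head=3 tape=YXX[Y]__   (p2,Y)→(p1,_,-1)
state=p1 head=2 tape=YX[X]___
The non-blank tape span at halt is YXX.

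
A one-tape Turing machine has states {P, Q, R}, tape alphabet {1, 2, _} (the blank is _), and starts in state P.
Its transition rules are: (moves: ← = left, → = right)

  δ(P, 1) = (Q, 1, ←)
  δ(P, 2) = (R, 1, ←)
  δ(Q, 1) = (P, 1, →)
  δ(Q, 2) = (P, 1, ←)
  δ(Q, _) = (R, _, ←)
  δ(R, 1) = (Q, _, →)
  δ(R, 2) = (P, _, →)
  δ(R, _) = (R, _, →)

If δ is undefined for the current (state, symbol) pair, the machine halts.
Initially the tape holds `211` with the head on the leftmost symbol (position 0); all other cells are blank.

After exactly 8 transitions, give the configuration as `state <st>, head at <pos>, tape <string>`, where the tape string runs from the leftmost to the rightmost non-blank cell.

state P, head at 2, tape 11

P | _[2]11   read 2 → write 1, move ←, go to R
R | [_]111   read _ → write _, move →, go to R
R | _[1]11   read 1 → write _, move →, go to Q
Q | __[1]1   read 1 → write 1, move →, go to P
P | __1[1]   read 1 → write 1, move ←, go to Q
Q | __[1]1   read 1 → write 1, move →, go to P
P | __1[1]   read 1 → write 1, move ←, go to Q
Q | __[1]1   read 1 → write 1, move →, go to P
P | __1[1]
After 8 steps: state P, head at 2, tape 11.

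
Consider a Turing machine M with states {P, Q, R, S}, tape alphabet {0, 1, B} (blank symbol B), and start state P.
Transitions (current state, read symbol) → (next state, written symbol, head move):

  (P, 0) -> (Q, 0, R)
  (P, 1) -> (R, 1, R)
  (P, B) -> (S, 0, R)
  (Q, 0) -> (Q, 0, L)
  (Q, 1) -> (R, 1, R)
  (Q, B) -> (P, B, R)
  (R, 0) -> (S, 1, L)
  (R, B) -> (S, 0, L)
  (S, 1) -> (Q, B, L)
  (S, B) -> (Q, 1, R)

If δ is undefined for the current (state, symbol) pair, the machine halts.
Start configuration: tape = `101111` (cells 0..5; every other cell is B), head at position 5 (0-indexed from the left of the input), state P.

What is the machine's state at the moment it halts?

S

state=P head=5 tape=B10111[1]B   (P,1)→(R,1,R)
state=R head=6 tape=B101111[B]   (R,B)→(S,0,L)
state=S head=5 tape=B10111[1]0   (S,1)→(Q,B,L)
state=Q head=4 tape=B1011[1]B0   (Q,1)→(R,1,R)
state=R head=5 tape=B10111[B]0   (R,B)→(S,0,L)
state=S head=4 tape=B1011[1]00   (S,1)→(Q,B,L)
state=Q head=3 tape=B101[1]B00   (Q,1)→(R,1,R)
state=R head=4 tape=B1011[B]00   (R,B)→(S,0,L)
state=S head=3 tape=B101[1]000   (S,1)→(Q,B,L)
state=Q head=2 tape=B10[1]B000   (Q,1)→(R,1,R)
state=R head=3 tape=B101[B]000   (R,B)→(S,0,L)
state=S head=2 tape=B10[1]0000   (S,1)→(Q,B,L)
state=Q head=1 tape=B1[0]B0000   (Q,0)→(Q,0,L)
state=Q head=0 tape=B[1]0B0000   (Q,1)→(R,1,R)
state=R head=1 tape=B1[0]B0000   (R,0)→(S,1,L)
state=S head=0 tape=B[1]1B0000   (S,1)→(Q,B,L)
state=Q head=-1 tape=[B]B1B0000   (Q,B)→(P,B,R)
state=P head=0 tape=B[B]1B0000   (P,B)→(S,0,R)
state=S head=1 tape=B0[1]B0000   (S,1)→(Q,B,L)
state=Q head=0 tape=B[0]BB0000   (Q,0)→(Q,0,L)
state=Q head=-1 tape=[B]0BB0000   (Q,B)→(P,B,R)
state=P head=0 tape=B[0]BB0000   (P,0)→(Q,0,R)
state=Q head=1 tape=B0[B]B0000   (Q,B)→(P,B,R)
state=P head=2 tape=B0B[B]0000   (P,B)→(S,0,R)
state=S head=3 tape=B0B0[0]000
No transition is defined for (S, 0); M halts in state S.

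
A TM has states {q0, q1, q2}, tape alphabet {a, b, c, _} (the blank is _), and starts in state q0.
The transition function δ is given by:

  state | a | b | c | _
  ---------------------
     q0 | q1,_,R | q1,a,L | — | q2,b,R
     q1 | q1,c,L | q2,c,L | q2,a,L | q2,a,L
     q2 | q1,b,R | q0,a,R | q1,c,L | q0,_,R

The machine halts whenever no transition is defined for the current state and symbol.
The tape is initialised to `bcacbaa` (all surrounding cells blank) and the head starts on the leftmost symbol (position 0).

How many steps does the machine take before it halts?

26

state=q0 head=0 tape=__[b]cacbaa   (q0,b)→(q1,a,L)
state=q1 head=-1 tape=_[_]acacbaa   (q1,_)→(q2,a,L)
state=q2 head=-2 tape=[_]aacacbaa   (q2,_)→(q0,_,R)
state=q0 head=-1 tape=_[a]acacbaa   (q0,a)→(q1,_,R)
state=q1 head=0 tape=__[a]cacbaa   (q1,a)→(q1,c,L)
state=q1 head=-1 tape=_[_]ccacbaa   (q1,_)→(q2,a,L)
state=q2 head=-2 tape=[_]accacbaa   (q2,_)→(q0,_,R)
state=q0 head=-1 tape=_[a]ccacbaa   (q0,a)→(q1,_,R)
state=q1 head=0 tape=__[c]cacbaa   (q1,c)→(q2,a,L)
state=q2 head=-1 tape=_[_]acacbaa   (q2,_)→(q0,_,R)
state=q0 head=0 tape=__[a]cacbaa   (q0,a)→(q1,_,R)
state=q1 head=1 tape=___[c]acbaa   (q1,c)→(q2,a,L)
state=q2 head=0 tape=__[_]aacbaa   (q2,_)→(q0,_,R)
state=q0 head=1 tape=___[a]acbaa   (q0,a)→(q1,_,R)
state=q1 head=2 tape=____[a]cbaa   (q1,a)→(q1,c,L)
state=q1 head=1 tape=___[_]ccbaa   (q1,_)→(q2,a,L)
state=q2 head=0 tape=__[_]accbaa   (q2,_)→(q0,_,R)
state=q0 head=1 tape=___[a]ccbaa   (q0,a)→(q1,_,R)
state=q1 head=2 tape=____[c]cbaa   (q1,c)→(q2,a,L)
state=q2 head=1 tape=___[_]acbaa   (q2,_)→(q0,_,R)
state=q0 head=2 tape=____[a]cbaa   (q0,a)→(q1,_,R)
state=q1 head=3 tape=_____[c]baa   (q1,c)→(q2,a,L)
state=q2 head=2 tape=____[_]abaa   (q2,_)→(q0,_,R)
state=q0 head=3 tape=_____[a]baa   (q0,a)→(q1,_,R)
state=q1 head=4 tape=______[b]aa   (q1,b)→(q2,c,L)
state=q2 head=3 tape=_____[_]caa   (q2,_)→(q0,_,R)
state=q0 head=4 tape=______[c]aa
M halts after 26 transitions.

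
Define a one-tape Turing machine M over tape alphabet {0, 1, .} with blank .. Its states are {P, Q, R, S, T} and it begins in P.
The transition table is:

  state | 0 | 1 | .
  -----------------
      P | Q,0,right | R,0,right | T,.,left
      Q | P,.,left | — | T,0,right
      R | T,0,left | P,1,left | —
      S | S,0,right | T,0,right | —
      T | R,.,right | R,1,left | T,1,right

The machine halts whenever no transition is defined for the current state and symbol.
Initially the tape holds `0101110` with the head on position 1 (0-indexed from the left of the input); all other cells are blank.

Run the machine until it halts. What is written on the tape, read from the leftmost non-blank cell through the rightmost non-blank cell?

state=P head=1 tape=..0[1]01110   (P,1)→(R,0,right)
state=R head=2 tape=..00[0]1110   (R,0)→(T,0,left)
state=T head=1 tape=..0[0]01110   (T,0)→(R,.,right)
state=R head=2 tape=..0.[0]1110   (R,0)→(T,0,left)
state=T head=1 tape=..0[.]01110   (T,.)→(T,1,right)
state=T head=2 tape=..01[0]1110   (T,0)→(R,.,right)
state=R head=3 tape=..01.[1]110   (R,1)→(P,1,left)
state=P head=2 tape=..01[.]1110   (P,.)→(T,.,left)
state=T head=1 tape=..0[1].1110   (T,1)→(R,1,left)
state=R head=0 tape=..[0]1.1110   (R,0)→(T,0,left)
state=T head=-1 tape=.[.]01.1110   (T,.)→(T,1,right)
state=T head=0 tape=.1[0]1.1110   (T,0)→(R,.,right)
state=R head=1 tape=.1.[1].1110   (R,1)→(P,1,left)
state=P head=0 tape=.1[.]1.1110   (P,.)→(T,.,left)
state=T head=-1 tape=.[1].1.1110   (T,1)→(R,1,left)
state=R head=-2 tape=[.]1.1.1110
The non-blank tape span at halt is 1.1.1110.

1.1.1110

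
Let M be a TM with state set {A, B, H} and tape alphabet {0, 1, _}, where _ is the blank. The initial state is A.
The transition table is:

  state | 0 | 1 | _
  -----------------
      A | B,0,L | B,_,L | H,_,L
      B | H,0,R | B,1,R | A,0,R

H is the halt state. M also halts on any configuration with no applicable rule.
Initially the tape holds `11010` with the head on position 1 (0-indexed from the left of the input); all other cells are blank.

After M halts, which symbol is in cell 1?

A | 1[1]010   read 1 → write _, move L, go to B
B | [1]_010   read 1 → write 1, move R, go to B
B | 1[_]010   read _ → write 0, move R, go to A
A | 10[0]10   read 0 → write 0, move L, go to B
B | 1[0]010   read 0 → write 0, move R, go to H
H | 10[0]10
Cell 1 holds 0 when M halts.

0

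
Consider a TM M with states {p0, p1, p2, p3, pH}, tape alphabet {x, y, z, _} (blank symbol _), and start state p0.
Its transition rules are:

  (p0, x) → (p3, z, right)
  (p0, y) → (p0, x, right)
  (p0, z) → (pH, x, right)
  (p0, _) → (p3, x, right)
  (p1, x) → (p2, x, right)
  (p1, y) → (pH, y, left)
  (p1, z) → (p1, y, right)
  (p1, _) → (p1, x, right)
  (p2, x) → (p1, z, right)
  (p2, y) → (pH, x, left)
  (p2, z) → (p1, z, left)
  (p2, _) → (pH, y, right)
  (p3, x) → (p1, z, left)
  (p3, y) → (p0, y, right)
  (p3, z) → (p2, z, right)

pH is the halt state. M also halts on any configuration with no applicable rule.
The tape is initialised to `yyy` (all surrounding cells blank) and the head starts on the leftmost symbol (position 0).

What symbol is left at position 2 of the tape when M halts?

p0 | [y]yy__   read y → write x, move right, go to p0
p0 | x[y]y__   read y → write x, move right, go to p0
p0 | xx[y]__   read y → write x, move right, go to p0
p0 | xxx[_]_   read _ → write x, move right, go to p3
p3 | xxxx[_]
Cell 2 holds x when M halts.

x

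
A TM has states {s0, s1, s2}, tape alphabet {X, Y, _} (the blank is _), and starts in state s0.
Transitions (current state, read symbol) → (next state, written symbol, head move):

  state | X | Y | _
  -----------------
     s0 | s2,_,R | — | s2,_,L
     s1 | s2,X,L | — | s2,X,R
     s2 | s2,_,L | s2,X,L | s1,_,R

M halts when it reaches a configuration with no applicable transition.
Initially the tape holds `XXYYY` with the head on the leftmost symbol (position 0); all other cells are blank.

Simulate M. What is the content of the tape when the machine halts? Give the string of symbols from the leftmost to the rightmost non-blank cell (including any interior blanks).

state=s0 head=0 tape=[X]XYYY   (s0,X)→(s2,_,R)
state=s2 head=1 tape=_[X]YYY   (s2,X)→(s2,_,L)
state=s2 head=0 tape=[_]_YYY   (s2,_)→(s1,_,R)
state=s1 head=1 tape=_[_]YYY   (s1,_)→(s2,X,R)
state=s2 head=2 tape=_X[Y]YY   (s2,Y)→(s2,X,L)
state=s2 head=1 tape=_[X]XYY   (s2,X)→(s2,_,L)
state=s2 head=0 tape=[_]_XYY   (s2,_)→(s1,_,R)
state=s1 head=1 tape=_[_]XYY   (s1,_)→(s2,X,R)
state=s2 head=2 tape=_X[X]YY   (s2,X)→(s2,_,L)
state=s2 head=1 tape=_[X]_YY   (s2,X)→(s2,_,L)
state=s2 head=0 tape=[_]__YY   (s2,_)→(s1,_,R)
state=s1 head=1 tape=_[_]_YY   (s1,_)→(s2,X,R)
state=s2 head=2 tape=_X[_]YY   (s2,_)→(s1,_,R)
state=s1 head=3 tape=_X_[Y]Y
The non-blank tape span at halt is X_YY.

X_YY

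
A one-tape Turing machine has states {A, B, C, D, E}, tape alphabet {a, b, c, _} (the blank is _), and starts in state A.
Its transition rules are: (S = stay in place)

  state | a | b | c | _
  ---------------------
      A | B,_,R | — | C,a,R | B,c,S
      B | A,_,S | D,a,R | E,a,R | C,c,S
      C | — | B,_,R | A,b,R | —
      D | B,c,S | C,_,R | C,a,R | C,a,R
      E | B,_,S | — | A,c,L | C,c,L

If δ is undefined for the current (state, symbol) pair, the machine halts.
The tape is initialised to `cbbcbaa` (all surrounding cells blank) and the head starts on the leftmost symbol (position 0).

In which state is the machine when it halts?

C

A | [c]bbcbaa__   read c → write a, move R, go to C
C | a[b]bcbaa__   read b → write _, move R, go to B
B | a_[b]cbaa__   read b → write a, move R, go to D
D | a_a[c]baa__   read c → write a, move R, go to C
C | a_aa[b]aa__   read b → write _, move R, go to B
B | a_aa_[a]a__   read a → write _, move S, go to A
A | a_aa_[_]a__   read _ → write c, move S, go to B
B | a_aa_[c]a__   read c → write a, move R, go to E
E | a_aa_a[a]__   read a → write _, move S, go to B
B | a_aa_a[_]__   read _ → write c, move S, go to C
C | a_aa_a[c]__   read c → write b, move R, go to A
A | a_aa_ab[_]_   read _ → write c, move S, go to B
B | a_aa_ab[c]_   read c → write a, move R, go to E
E | a_aa_aba[_]   read _ → write c, move L, go to C
C | a_aa_ab[a]c
No transition is defined for (C, a); M halts in state C.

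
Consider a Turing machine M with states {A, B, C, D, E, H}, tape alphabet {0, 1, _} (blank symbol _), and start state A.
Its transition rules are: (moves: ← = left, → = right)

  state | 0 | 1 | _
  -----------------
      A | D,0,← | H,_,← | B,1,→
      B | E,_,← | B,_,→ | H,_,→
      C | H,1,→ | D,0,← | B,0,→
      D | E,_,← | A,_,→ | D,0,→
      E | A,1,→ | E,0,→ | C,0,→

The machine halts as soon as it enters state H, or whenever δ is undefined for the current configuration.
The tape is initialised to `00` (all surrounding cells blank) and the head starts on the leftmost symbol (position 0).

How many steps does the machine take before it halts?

A | _[0]0___   read 0 → write 0, move ←, go to D
D | [_]00___   read _ → write 0, move →, go to D
D | 0[0]0___   read 0 → write _, move ←, go to E
E | [0]_0___   read 0 → write 1, move →, go to A
A | 1[_]0___   read _ → write 1, move →, go to B
B | 11[0]___   read 0 → write _, move ←, go to E
E | 1[1]____   read 1 → write 0, move →, go to E
E | 10[_]___   read _ → write 0, move →, go to C
C | 100[_]__   read _ → write 0, move →, go to B
B | 1000[_]_   read _ → write _, move →, go to H
H | 1000_[_]
M halts after 10 transitions.

10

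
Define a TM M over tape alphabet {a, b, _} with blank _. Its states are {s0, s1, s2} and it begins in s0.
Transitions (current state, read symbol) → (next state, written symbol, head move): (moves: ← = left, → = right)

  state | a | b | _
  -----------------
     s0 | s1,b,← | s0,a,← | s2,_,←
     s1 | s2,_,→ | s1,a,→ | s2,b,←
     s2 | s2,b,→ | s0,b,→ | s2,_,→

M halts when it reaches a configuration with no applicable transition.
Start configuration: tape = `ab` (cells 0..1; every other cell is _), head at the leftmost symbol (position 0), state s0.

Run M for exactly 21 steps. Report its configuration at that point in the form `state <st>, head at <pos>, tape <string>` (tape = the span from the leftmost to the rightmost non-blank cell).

s0 | ___[a]b_   read a → write b, move ←, go to s1
s1 | __[_]bb_   read _ → write b, move ←, go to s2
s2 | _[_]bbb_   read _ → write _, move →, go to s2
s2 | __[b]bb_   read b → write b, move →, go to s0
s0 | __b[b]b_   read b → write a, move ←, go to s0
s0 | __[b]ab_   read b → write a, move ←, go to s0
s0 | _[_]aab_   read _ → write _, move ←, go to s2
s2 | [_]_aab_   read _ → write _, move →, go to s2
s2 | _[_]aab_   read _ → write _, move →, go to s2
s2 | __[a]ab_   read a → write b, move →, go to s2
s2 | __b[a]b_   read a → write b, move →, go to s2
s2 | __bb[b]_   read b → write b, move →, go to s0
s0 | __bbb[_]   read _ → write _, move ←, go to s2
s2 | __bb[b]_   read b → write b, move →, go to s0
s0 | __bbb[_]   read _ → write _, move ←, go to s2
s2 | __bb[b]_   read b → write b, move →, go to s0
s0 | __bbb[_]   read _ → write _, move ←, go to s2
s2 | __bb[b]_   read b → write b, move →, go to s0
s0 | __bbb[_]   read _ → write _, move ←, go to s2
s2 | __bb[b]_   read b → write b, move →, go to s0
s0 | __bbb[_]   read _ → write _, move ←, go to s2
s2 | __bb[b]_
After 21 steps: state s2, head at 1, tape bbb.

state s2, head at 1, tape bbb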